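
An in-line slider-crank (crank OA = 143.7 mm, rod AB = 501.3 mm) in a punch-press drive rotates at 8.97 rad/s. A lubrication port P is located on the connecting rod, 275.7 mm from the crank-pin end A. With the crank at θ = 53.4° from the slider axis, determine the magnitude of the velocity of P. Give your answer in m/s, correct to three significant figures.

1.19

ω = 8.97 rad/s.  Crank-pin speed |V_A| = rω = 1.289 m/s, perpendicular to OA.
Rod angle: sinφ = −(r/L) sinθ ⇒ φ = -13.305°; ω_rod = −rω cosθ/√(L²−r²sin²θ) = -1.5754 rad/s.
V_P = V_A + ω_rod × AP, with AP = 0.2757 m along the rod.
Components: V_Px = −rω sinθ − a·ω_rod·sinφ = -1.1348 m/s;  V_Py = rω cosθ + a·ω_rod·cosφ = +0.34586 m/s.
|V_P| = √(V_Px² + V_Py²) = 1.1863 m/s.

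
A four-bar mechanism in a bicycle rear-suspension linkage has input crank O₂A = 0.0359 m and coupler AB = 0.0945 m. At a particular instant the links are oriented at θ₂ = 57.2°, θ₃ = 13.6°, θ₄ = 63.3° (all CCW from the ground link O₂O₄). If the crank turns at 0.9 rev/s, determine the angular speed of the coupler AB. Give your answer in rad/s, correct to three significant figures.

0.299

ω₂ = 5.655 rad/s (from 0.9 rev/s).
Differentiating the loop-closure r₂e^{iθ₂}+r₃e^{iθ₃}=r₁+r₄e^{iθ₄} gives r₂ω₂e^{iθ₂}+r₃ω₃e^{iθ₃}=r₄ω₄e^{iθ₄}.
Eliminating the other unknown: ω₃ = r₂ω₂ sin(θ₄−θ₂) / [r₃ sin(θ₃−θ₄)].
Numerator sine = +0.10626; denominator sine = -0.76267.
Result = 0.0359·5.655·(+0.10626) / (0.0945·(-0.76267)) = -0.29932 rad/s; magnitude 0.29932 rad/s.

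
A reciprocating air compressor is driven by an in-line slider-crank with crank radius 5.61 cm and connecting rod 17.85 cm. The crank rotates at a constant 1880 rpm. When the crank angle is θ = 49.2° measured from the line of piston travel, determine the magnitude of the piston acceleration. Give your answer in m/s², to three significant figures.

ω = 2π·1880/60 = 196.9 rad/s
x(θ) = r cosθ + √(L² − r² sin²θ); with ω constant, a = ω²·d²x/dθ².
d²x/dθ² = −r cosθ − r²(cos2θ)/√u − r⁴ sin²2θ/(4u^{3/2}),  u = L² − r² sin²θ = 0.0300588 m².
Substituting r = 0.0561 m, L = 0.1785 m, θ = 49.2°: d²x/dθ² = -0.03447 m.
a = ω²·d²x/dθ² = (196.9)²·(-0.03447) = -1336 m/s²;  |a| = 1336 m/s².

1340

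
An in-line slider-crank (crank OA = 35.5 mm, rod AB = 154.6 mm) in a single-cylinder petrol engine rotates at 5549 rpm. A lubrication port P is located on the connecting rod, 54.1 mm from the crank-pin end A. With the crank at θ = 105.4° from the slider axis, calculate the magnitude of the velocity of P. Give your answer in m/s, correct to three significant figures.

19.8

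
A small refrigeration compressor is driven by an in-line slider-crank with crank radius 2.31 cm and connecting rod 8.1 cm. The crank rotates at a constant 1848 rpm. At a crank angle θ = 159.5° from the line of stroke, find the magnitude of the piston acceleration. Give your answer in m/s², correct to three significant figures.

621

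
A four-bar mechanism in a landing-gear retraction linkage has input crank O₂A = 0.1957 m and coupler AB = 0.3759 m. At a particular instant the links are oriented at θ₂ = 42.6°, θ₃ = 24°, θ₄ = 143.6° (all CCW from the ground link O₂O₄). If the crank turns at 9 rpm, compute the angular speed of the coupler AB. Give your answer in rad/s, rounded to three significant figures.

0.554

ω₂ = 0.9425 rad/s (from 9 rpm).
Differentiating the loop-closure r₂e^{iθ₂}+r₃e^{iθ₃}=r₁+r₄e^{iθ₄} gives r₂ω₂e^{iθ₂}+r₃ω₃e^{iθ₃}=r₄ω₄e^{iθ₄}.
Eliminating the other unknown: ω₃ = r₂ω₂ sin(θ₄−θ₂) / [r₃ sin(θ₃−θ₄)].
Numerator sine = +0.98163; denominator sine = -0.86949.
Result = 0.1957·0.9425·(+0.98163) / (0.3759·(-0.86949)) = -0.55395 rad/s; magnitude 0.55395 rad/s.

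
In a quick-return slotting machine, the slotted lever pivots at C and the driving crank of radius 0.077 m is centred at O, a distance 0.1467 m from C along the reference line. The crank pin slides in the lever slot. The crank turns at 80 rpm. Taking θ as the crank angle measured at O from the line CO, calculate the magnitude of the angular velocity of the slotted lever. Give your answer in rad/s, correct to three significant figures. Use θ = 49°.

2.64

ω = 8.378 rad/s (from 80 rpm).
Crank pin A relative to C: A = (d + r cosθ, r sinθ); lever angle φ = atan2(r sinθ, d + r cosθ).
Differentiating tanφ: φ̇ = rω(d cosθ + r)/(d² + r² + 2dr cosθ).
d² + r² + 2dr cosθ = |CA|² = 0.0422714 m²;  d cosθ + r = +0.17324 m.
|ω_lever| = |0.077·8.378·+0.17324| / 0.0422714 = 2.6437 rad/s.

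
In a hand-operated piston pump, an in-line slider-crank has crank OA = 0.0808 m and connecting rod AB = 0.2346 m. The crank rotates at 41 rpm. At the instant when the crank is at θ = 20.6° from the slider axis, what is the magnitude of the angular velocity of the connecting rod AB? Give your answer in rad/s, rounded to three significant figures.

1.39

ω = 4.294 rad/s (converted from 41 rpm).
The rod makes angle φ with the slider axis where L sinφ = r sinθ; differentiating, L cosφ·φ̇ = r ω cosθ.
L cosφ = √(L² − r² sin²θ) = 0.23287 m.
|ω_rod| = r ω |cosθ| / √(L² − r² sin²θ) = 0.0808·4.294·0.93606/0.23287 = 1.3945 rad/s.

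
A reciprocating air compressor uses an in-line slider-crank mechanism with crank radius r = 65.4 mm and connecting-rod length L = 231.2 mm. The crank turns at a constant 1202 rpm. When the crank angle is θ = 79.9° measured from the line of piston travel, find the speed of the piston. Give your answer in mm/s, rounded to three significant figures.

ω = 2π·1202/60 = 125.9 rad/s
For an in-line slider-crank, x = r cosθ + √(L² − r² sin²θ), so v = −rω sinθ·[1 + r cosθ/√(L² − r² sin²θ)].
With r = 0.0654 m, L = 0.2312 m, θ = 79.9°: √(L² − r² sin²θ) = 0.22205 m.
v = −0.0654·125.9·0.98450·[1 + 0.0654·0.17537/0.22205] = -8.5231 m/s.
|v| = 8.5231 m/s = 8523.1 mm/s.

8520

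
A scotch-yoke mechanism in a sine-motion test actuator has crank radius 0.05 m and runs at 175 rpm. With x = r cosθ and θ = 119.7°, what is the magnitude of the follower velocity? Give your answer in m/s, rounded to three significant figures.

ω = 18.33 rad/s (from 175 rpm).
x = r cosθ ⇒ ẋ = −rω sinθ.
|v| = rω|sinθ| = 0.05·18.33·|sin 119.7°| = 0.79593 m/s.

0.796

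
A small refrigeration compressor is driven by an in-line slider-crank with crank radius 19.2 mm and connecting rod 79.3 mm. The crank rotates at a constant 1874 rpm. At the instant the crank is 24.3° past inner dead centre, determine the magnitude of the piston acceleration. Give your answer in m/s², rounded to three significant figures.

794

ω = 2π·1874/60 = 196.2 rad/s
x(θ) = r cosθ + √(L² − r² sin²θ); with ω constant, a = ω²·d²x/dθ².
d²x/dθ² = −r cosθ − r²(cos2θ)/√u − r⁴ sin²2θ/(4u^{3/2}),  u = L² − r² sin²θ = 0.00622606 m².
Substituting r = 0.0192 m, L = 0.0793 m, θ = 24.3°: d²x/dθ² = -0.020627 m.
a = ω²·d²x/dθ² = (196.2)²·(-0.020627) = -794.41 m/s²;  |a| = 794.41 m/s².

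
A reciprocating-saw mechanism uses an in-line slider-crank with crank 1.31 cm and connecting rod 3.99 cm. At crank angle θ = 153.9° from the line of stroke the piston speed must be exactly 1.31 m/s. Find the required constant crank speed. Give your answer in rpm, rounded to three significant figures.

3090

For an in-line slider-crank, |v_piston| = rω|sinθ|·[1 + r cosθ/√(L² − r² sin²θ)].
With r = 0.0131 m, L = 0.0399 m, θ = 153.9°: the bracketed kinematic factor |dx/dθ| = 0.004046 m.
ω = v/|dx/dθ| = 1.31/0.004046 = 323.78 rad/s.
N = 60ω/(2π) = 3091.9 rpm.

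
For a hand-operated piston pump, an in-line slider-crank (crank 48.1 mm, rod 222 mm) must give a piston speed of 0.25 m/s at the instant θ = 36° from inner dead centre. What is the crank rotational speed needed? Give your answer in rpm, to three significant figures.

71.8

For an in-line slider-crank, |v_piston| = rω|sinθ|·[1 + r cosθ/√(L² − r² sin²θ)].
With r = 0.0481 m, L = 0.222 m, θ = 36°: the bracketed kinematic factor |dx/dθ| = 0.033269 m.
ω = v/|dx/dθ| = 0.25/0.033269 = 7.5145 rad/s.
N = 60ω/(2π) = 71.758 rpm.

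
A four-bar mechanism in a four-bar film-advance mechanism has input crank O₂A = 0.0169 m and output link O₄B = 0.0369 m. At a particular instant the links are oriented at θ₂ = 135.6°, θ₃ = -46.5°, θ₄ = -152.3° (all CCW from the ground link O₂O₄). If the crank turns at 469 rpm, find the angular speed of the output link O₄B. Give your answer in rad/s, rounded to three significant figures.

0.857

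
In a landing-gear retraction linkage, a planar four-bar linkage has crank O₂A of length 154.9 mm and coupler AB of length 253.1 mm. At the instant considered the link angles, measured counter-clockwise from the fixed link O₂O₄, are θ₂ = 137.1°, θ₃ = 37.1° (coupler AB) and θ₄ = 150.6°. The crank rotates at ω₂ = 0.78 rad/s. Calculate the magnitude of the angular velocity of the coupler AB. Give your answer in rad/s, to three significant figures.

ω₂ = 0.78 rad/s
Differentiating the loop-closure r₂e^{iθ₂}+r₃e^{iθ₃}=r₁+r₄e^{iθ₄} gives r₂ω₂e^{iθ₂}+r₃ω₃e^{iθ₃}=r₄ω₄e^{iθ₄}.
Eliminating the other unknown: ω₃ = r₂ω₂ sin(θ₄−θ₂) / [r₃ sin(θ₃−θ₄)].
Numerator sine = +0.23345; denominator sine = -0.91706.
Result = 0.1549·0.78·(+0.23345) / (0.2531·(-0.91706)) = -0.12152 rad/s; magnitude 0.12152 rad/s.

0.122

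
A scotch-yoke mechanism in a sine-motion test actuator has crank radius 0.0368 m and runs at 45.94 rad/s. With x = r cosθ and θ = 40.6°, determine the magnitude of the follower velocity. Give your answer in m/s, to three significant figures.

1.10

ω = 45.94 rad/s
x = r cosθ ⇒ ẋ = −rω sinθ.
|v| = rω|sinθ| = 0.0368·45.94·|sin 40.6°| = 1.1002 m/s.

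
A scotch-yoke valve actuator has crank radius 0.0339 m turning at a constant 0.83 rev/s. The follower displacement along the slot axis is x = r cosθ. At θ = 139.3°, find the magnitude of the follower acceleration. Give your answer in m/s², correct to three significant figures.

ω = 5.215 rad/s (from 0.83 rev/s).
x = r cosθ ⇒ ẍ = −rω² cosθ (ω constant).
|a| = rω²|cosθ| = 0.0339·(5.215)²·|cos 139.3°| = 0.69898 m/s².

0.699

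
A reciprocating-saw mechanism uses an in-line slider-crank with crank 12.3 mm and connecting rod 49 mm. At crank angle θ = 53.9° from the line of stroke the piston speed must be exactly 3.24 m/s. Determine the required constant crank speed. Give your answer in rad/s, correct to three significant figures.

For an in-line slider-crank, |v_piston| = rω|sinθ|·[1 + r cosθ/√(L² − r² sin²θ)].
With r = 0.0123 m, L = 0.049 m, θ = 53.9°: the bracketed kinematic factor |dx/dθ| = 0.011439 m.
ω = v/|dx/dθ| = 3.24/0.011439 = 283.23 rad/s.

283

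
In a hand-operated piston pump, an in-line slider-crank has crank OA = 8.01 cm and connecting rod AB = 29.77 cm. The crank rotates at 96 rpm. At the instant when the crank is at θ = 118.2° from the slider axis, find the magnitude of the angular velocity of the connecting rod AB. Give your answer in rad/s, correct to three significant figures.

ω = 10.05 rad/s (converted from 96 rpm).
The rod makes angle φ with the slider axis where L sinφ = r sinθ; differentiating, L cosφ·φ̇ = r ω cosθ.
L cosφ = √(L² − r² sin²θ) = 0.28921 m.
|ω_rod| = r ω |cosθ| / √(L² − r² sin²θ) = 0.0801·10.05·0.47255/0.28921 = 1.3157 rad/s.

1.32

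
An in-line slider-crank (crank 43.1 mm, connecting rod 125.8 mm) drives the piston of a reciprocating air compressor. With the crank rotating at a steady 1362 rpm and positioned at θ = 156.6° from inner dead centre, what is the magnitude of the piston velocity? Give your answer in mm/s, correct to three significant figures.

ω = 2π·1362/60 = 142.6 rad/s
For an in-line slider-crank, x = r cosθ + √(L² − r² sin²θ), so v = −rω sinθ·[1 + r cosθ/√(L² − r² sin²θ)].
With r = 0.0431 m, L = 0.1258 m, θ = 156.6°: √(L² − r² sin²θ) = 0.12463 m.
v = −0.0431·142.6·0.39715·[1 + 0.0431·-0.91775/0.12463] = -1.6665 m/s.
|v| = 1.6665 m/s = 1666.5 mm/s.

1670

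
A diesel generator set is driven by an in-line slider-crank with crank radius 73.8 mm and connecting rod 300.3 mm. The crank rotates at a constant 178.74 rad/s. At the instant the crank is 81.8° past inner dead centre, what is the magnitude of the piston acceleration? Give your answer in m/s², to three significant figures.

ω = 178.7 rad/s
x(θ) = r cosθ + √(L² − r² sin²θ); with ω constant, a = ω²·d²x/dθ².
d²x/dθ² = −r cosθ − r²(cos2θ)/√u − r⁴ sin²2θ/(4u^{3/2}),  u = L² − r² sin²θ = 0.0848444 m².
Substituting r = 0.0738 m, L = 0.3003 m, θ = 81.8°: d²x/dθ² = +0.0073876 m.
a = ω²·d²x/dθ² = (178.7)²·(+0.0073876) = +236.02 m/s²;  |a| = 236.02 m/s².

236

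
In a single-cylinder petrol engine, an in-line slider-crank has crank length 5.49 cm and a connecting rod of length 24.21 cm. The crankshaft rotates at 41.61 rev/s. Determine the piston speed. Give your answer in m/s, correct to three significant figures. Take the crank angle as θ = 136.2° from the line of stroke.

8.29

ω = 2π·41.6 = 261.4 rad/s
For an in-line slider-crank, x = r cosθ + √(L² − r² sin²θ), so v = −rω sinθ·[1 + r cosθ/√(L² − r² sin²θ)].
With r = 0.0549 m, L = 0.2421 m, θ = 136.2°: √(L² − r² sin²θ) = 0.2391 m.
v = −0.0549·261.4·0.69214·[1 + 0.0549·-0.72176/0.2391] = -8.2881 m/s.
|v| = 8.2881 m/s.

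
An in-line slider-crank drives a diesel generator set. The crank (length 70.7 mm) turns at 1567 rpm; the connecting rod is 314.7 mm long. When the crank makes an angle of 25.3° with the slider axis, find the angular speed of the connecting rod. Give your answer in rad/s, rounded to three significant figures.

33.5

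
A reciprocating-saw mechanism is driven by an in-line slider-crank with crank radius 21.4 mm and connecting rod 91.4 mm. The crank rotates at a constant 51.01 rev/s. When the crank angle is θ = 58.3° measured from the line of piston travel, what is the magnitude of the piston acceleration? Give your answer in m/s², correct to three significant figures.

ω = 2π·51 = 320.5 rad/s
x(θ) = r cosθ + √(L² − r² sin²θ); with ω constant, a = ω²·d²x/dθ².
d²x/dθ² = −r cosθ − r²(cos2θ)/√u − r⁴ sin²2θ/(4u^{3/2}),  u = L² − r² sin²θ = 0.00802245 m².
Substituting r = 0.0214 m, L = 0.0914 m, θ = 58.3°: d²x/dθ² = -0.009014 m.
a = ω²·d²x/dθ² = (320.5)²·(-0.009014) = -925.96 m/s²;  |a| = 925.96 m/s².

926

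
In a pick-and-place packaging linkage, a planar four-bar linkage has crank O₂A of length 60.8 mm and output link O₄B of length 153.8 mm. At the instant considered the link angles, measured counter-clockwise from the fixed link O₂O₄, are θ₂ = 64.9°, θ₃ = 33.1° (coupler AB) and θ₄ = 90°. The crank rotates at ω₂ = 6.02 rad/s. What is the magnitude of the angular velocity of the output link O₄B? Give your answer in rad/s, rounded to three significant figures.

ω₂ = 6.02 rad/s
Differentiating the loop-closure r₂e^{iθ₂}+r₃e^{iθ₃}=r₁+r₄e^{iθ₄} gives r₂ω₂e^{iθ₂}+r₃ω₃e^{iθ₃}=r₄ω₄e^{iθ₄}.
Eliminating the other unknown: ω₄ = r₂ω₂ sin(θ₂−θ₃) / [r₄ sin(θ₄−θ₃)].
Numerator sine = +0.52696; denominator sine = +0.83772.
Result = 0.0608·6.02·(+0.52696) / (0.1538·(+0.83772)) = +1.497 rad/s; magnitude 1.497 rad/s.

1.50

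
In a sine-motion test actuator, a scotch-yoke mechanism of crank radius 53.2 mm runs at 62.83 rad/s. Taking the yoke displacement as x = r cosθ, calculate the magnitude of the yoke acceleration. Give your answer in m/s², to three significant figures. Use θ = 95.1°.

18.7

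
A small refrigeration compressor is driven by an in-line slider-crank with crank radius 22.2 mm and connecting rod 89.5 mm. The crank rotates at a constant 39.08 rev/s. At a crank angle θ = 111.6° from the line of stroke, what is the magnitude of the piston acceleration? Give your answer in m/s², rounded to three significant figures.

739

ω = 2π·39.1 = 245.5 rad/s
x(θ) = r cosθ + √(L² − r² sin²θ); with ω constant, a = ω²·d²x/dθ².
d²x/dθ² = −r cosθ − r²(cos2θ)/√u − r⁴ sin²2θ/(4u^{3/2}),  u = L² − r² sin²θ = 0.0075842 m².
Substituting r = 0.0222 m, L = 0.0895 m, θ = 111.6°: d²x/dθ² = +0.012255 m.
a = ω²·d²x/dθ² = (245.5)²·(+0.012255) = +738.87 m/s²;  |a| = 738.87 m/s².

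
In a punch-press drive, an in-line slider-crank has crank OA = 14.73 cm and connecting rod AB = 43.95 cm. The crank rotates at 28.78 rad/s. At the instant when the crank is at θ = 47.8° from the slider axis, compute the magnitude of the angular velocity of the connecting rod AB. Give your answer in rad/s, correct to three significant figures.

ω = 28.78 rad/s
The rod makes angle φ with the slider axis where L sinφ = r sinθ; differentiating, L cosφ·φ̇ = r ω cosθ.
L cosφ = √(L² − r² sin²θ) = 0.42574 m.
|ω_rod| = r ω |cosθ| / √(L² − r² sin²θ) = 0.1473·28.78·0.67172/0.42574 = 6.6887 rad/s.

6.69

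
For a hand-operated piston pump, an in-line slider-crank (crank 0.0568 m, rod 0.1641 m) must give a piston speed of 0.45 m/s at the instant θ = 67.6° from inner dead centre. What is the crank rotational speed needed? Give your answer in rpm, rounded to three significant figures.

71.8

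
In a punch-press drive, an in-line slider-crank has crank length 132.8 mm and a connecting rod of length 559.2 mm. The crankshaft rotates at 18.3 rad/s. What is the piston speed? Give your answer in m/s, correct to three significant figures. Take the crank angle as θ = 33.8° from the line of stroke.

ω = 18.3 rad/s
For an in-line slider-crank, x = r cosθ + √(L² − r² sin²θ), so v = −rω sinθ·[1 + r cosθ/√(L² − r² sin²θ)].
With r = 0.1328 m, L = 0.5592 m, θ = 33.8°: √(L² − r² sin²θ) = 0.5543 m.
v = −0.1328·18.3·0.55630·[1 + 0.1328·0.83098/0.5543] = -1.6211 m/s.
|v| = 1.6211 m/s.

1.62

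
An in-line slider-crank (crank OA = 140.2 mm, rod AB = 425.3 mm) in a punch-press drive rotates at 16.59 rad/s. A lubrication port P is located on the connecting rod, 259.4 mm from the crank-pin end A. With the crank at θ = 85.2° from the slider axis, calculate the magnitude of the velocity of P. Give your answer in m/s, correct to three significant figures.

2.36

ω = 16.59 rad/s.  Crank-pin speed |V_A| = rω = 2.3259 m/s, perpendicular to OA.
Rod angle: sinφ = −(r/L) sinθ ⇒ φ = -19.177°; ω_rod = −rω cosθ/√(L²−r²sin²θ) = -0.48451 rad/s.
V_P = V_A + ω_rod × AP, with AP = 0.2594 m along the rod.
Components: V_Px = −rω sinθ − a·ω_rod·sinφ = -2.359 m/s;  V_Py = rω cosθ + a·ω_rod·cosφ = +0.07592 m/s.
|V_P| = √(V_Px² + V_Py²) = 2.3603 m/s.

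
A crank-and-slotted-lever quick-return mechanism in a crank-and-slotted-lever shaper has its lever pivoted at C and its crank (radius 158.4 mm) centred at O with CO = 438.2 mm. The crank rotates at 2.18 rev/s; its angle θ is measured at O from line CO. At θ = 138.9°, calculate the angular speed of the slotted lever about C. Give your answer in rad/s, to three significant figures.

ω = 13.7 rad/s (from 2.18 rev/s).
Crank pin A relative to C: A = (d + r cosθ, r sinθ); lever angle φ = atan2(r sinθ, d + r cosθ).
Differentiating tanφ: φ̇ = rω(d cosθ + r)/(d² + r² + 2dr cosθ).
d² + r² + 2dr cosθ = |CA|² = 0.112499 m²;  d cosθ + r = -0.17181 m.
|ω_lever| = |0.1584·13.7·-0.17181| / 0.112499 = 3.3136 rad/s.

3.31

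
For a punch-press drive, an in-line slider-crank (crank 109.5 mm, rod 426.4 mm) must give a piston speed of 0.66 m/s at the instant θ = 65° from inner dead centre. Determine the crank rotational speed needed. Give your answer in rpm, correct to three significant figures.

For an in-line slider-crank, |v_piston| = rω|sinθ|·[1 + r cosθ/√(L² − r² sin²θ)].
With r = 0.1095 m, L = 0.4264 m, θ = 65°: the bracketed kinematic factor |dx/dθ| = 0.11032 m.
ω = v/|dx/dθ| = 0.66/0.11032 = 5.9829 rad/s.
N = 60ω/(2π) = 57.132 rpm.

57.1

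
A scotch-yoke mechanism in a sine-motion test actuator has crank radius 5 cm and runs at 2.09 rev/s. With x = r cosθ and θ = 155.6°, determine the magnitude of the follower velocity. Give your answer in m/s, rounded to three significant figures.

0.271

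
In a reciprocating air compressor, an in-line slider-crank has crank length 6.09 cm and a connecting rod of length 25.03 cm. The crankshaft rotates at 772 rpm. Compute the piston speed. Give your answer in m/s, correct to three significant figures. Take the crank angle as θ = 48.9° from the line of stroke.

4.31

ω = 2π·772/60 = 80.84 rad/s
For an in-line slider-crank, x = r cosθ + √(L² − r² sin²θ), so v = −rω sinθ·[1 + r cosθ/√(L² − r² sin²θ)].
With r = 0.0609 m, L = 0.2503 m, θ = 48.9°: √(L² − r² sin²θ) = 0.24606 m.
v = −0.0609·80.84·0.75356·[1 + 0.0609·0.65738/0.24606] = -4.3137 m/s.
|v| = 4.3137 m/s.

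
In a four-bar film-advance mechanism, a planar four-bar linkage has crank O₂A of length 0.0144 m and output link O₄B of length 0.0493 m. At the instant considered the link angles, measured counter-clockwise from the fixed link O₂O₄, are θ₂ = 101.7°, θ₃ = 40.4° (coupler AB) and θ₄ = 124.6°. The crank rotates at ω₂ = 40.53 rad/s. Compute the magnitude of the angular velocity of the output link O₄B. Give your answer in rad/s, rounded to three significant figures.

ω₂ = 40.53 rad/s
Differentiating the loop-closure r₂e^{iθ₂}+r₃e^{iθ₃}=r₁+r₄e^{iθ₄} gives r₂ω₂e^{iθ₂}+r₃ω₃e^{iθ₃}=r₄ω₄e^{iθ₄}.
Eliminating the other unknown: ω₄ = r₂ω₂ sin(θ₂−θ₃) / [r₄ sin(θ₄−θ₃)].
Numerator sine = +0.87715; denominator sine = +0.99488.
Result = 0.0144·40.53·(+0.87715) / (0.0493·(+0.99488)) = +10.437 rad/s; magnitude 10.437 rad/s.

10.4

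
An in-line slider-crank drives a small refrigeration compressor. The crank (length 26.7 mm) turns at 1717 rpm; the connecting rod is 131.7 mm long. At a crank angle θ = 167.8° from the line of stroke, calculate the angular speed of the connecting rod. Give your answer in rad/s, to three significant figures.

35.7

ω = 179.8 rad/s (converted from 1717 rpm).
The rod makes angle φ with the slider axis where L sinφ = r sinθ; differentiating, L cosφ·φ̇ = r ω cosθ.
L cosφ = √(L² − r² sin²θ) = 0.13158 m.
|ω_rod| = r ω |cosθ| / √(L² − r² sin²θ) = 0.0267·179.8·0.97742/0.13158 = 35.662 rad/s.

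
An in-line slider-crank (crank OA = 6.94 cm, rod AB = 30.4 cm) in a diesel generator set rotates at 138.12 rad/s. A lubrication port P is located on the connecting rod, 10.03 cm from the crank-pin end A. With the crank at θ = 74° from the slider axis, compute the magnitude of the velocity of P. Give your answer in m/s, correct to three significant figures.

ω = 138.1 rad/s.  Crank-pin speed |V_A| = rω = 9.5855 m/s, perpendicular to OA.
Rod angle: sinφ = −(r/L) sinθ ⇒ φ = -12.676°; ω_rod = −rω cosθ/√(L²−r²sin²θ) = -8.9084 rad/s.
V_P = V_A + ω_rod × AP, with AP = 0.1003 m along the rod.
Components: V_Px = −rω sinθ − a·ω_rod·sinφ = -9.4103 m/s;  V_Py = rω cosθ + a·ω_rod·cosφ = +1.7704 m/s.
|V_P| = √(V_Px² + V_Py²) = 9.5754 m/s.

9.58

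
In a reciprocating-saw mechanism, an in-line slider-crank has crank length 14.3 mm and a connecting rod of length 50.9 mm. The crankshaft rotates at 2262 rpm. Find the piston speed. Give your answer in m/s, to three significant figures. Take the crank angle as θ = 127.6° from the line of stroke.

2.21

ω = 2π·2262/60 = 236.9 rad/s
For an in-line slider-crank, x = r cosθ + √(L² − r² sin²θ), so v = −rω sinθ·[1 + r cosθ/√(L² − r² sin²θ)].
With r = 0.0143 m, L = 0.0509 m, θ = 127.6°: √(L² − r² sin²θ) = 0.049623 m.
v = −0.0143·236.9·0.79229·[1 + 0.0143·-0.61015/0.049623] = -2.2119 m/s.
|v| = 2.2119 m/s.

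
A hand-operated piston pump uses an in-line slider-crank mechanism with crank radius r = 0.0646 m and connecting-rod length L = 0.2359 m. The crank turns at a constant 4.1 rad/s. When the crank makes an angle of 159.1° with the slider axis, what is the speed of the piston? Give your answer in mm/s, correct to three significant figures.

ω = 4.1 rad/s
For an in-line slider-crank, x = r cosθ + √(L² − r² sin²θ), so v = −rω sinθ·[1 + r cosθ/√(L² − r² sin²θ)].
With r = 0.0646 m, L = 0.2359 m, θ = 159.1°: √(L² − r² sin²θ) = 0.23477 m.
v = −0.0646·4.1·0.35674·[1 + 0.0646·-0.93420/0.23477] = -0.070197 m/s.
|v| = 0.070197 m/s = 70.197 mm/s.

70.2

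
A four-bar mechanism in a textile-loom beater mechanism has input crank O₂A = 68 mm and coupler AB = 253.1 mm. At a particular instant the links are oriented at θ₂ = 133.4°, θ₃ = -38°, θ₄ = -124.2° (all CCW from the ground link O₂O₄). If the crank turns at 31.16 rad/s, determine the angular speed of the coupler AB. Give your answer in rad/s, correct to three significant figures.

8.19

ω₂ = 31.16 rad/s
Differentiating the loop-closure r₂e^{iθ₂}+r₃e^{iθ₃}=r₁+r₄e^{iθ₄} gives r₂ω₂e^{iθ₂}+r₃ω₃e^{iθ₃}=r₄ω₄e^{iθ₄}.
Eliminating the other unknown: ω₃ = r₂ω₂ sin(θ₄−θ₂) / [r₃ sin(θ₃−θ₄)].
Numerator sine = +0.97667; denominator sine = +0.99780.
Result = 0.068·31.16·(+0.97667) / (0.2531·(+0.99780)) = +8.1944 rad/s; magnitude 8.1944 rad/s.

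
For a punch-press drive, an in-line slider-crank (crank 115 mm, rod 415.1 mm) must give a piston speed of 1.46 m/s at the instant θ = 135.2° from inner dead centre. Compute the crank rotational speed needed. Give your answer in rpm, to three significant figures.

215

For an in-line slider-crank, |v_piston| = rω|sinθ|·[1 + r cosθ/√(L² − r² sin²θ)].
With r = 0.115 m, L = 0.4151 m, θ = 135.2°: the bracketed kinematic factor |dx/dθ| = 0.064791 m.
ω = v/|dx/dθ| = 1.46/0.064791 = 22.534 rad/s.
N = 60ω/(2π) = 215.18 rpm.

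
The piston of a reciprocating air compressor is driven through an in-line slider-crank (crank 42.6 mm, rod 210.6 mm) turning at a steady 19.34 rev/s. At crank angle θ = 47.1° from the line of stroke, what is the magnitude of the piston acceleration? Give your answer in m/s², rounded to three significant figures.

ω = 2π·19.3 = 121.5 rad/s
x(θ) = r cosθ + √(L² − r² sin²θ); with ω constant, a = ω²·d²x/dθ².
d²x/dθ² = −r cosθ − r²(cos2θ)/√u − r⁴ sin²2θ/(4u^{3/2}),  u = L² − r² sin²θ = 0.0433785 m².
Substituting r = 0.0426 m, L = 0.2106 m, θ = 47.1°: d²x/dθ² = -0.028451 m.
a = ω²·d²x/dθ² = (121.5)²·(-0.028451) = -420.12 m/s²;  |a| = 420.12 m/s².

420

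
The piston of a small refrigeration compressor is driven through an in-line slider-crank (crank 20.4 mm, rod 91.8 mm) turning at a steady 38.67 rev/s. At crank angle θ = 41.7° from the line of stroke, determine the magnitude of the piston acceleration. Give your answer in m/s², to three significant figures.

934

ω = 2π·38.7 = 243 rad/s
x(θ) = r cosθ + √(L² − r² sin²θ); with ω constant, a = ω²·d²x/dθ².
d²x/dθ² = −r cosθ − r²(cos2θ)/√u − r⁴ sin²2θ/(4u^{3/2}),  u = L² − r² sin²θ = 0.00824308 m².
Substituting r = 0.0204 m, L = 0.0918 m, θ = 41.7°: d²x/dθ² = -0.015815 m.
a = ω²·d²x/dθ² = (243)²·(-0.015815) = -933.66 m/s²;  |a| = 933.66 m/s².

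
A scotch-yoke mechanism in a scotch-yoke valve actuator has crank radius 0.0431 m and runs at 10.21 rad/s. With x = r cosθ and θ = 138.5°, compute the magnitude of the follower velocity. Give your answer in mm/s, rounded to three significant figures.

292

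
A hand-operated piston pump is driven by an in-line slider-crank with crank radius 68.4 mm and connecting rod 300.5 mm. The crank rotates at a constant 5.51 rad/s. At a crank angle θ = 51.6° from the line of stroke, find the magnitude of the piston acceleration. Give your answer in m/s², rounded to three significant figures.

1.19

ω = 5.51 rad/s
x(θ) = r cosθ + √(L² − r² sin²θ); with ω constant, a = ω²·d²x/dθ².
d²x/dθ² = −r cosθ − r²(cos2θ)/√u − r⁴ sin²2θ/(4u^{3/2}),  u = L² − r² sin²θ = 0.0874268 m².
Substituting r = 0.0684 m, L = 0.3005 m, θ = 51.6°: d²x/dθ² = -0.039074 m.
a = ω²·d²x/dθ² = (5.51)²·(-0.039074) = -1.1863 m/s²;  |a| = 1.1863 m/s².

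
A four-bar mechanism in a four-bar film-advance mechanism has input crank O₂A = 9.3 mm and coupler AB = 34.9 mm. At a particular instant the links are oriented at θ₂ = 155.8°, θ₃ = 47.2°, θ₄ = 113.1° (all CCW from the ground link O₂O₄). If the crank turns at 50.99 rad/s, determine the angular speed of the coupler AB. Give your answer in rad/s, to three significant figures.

ω₂ = 50.99 rad/s
Differentiating the loop-closure r₂e^{iθ₂}+r₃e^{iθ₃}=r₁+r₄e^{iθ₄} gives r₂ω₂e^{iθ₂}+r₃ω₃e^{iθ₃}=r₄ω₄e^{iθ₄}.
Eliminating the other unknown: ω₃ = r₂ω₂ sin(θ₄−θ₂) / [r₃ sin(θ₃−θ₄)].
Numerator sine = -0.67816; denominator sine = -0.91283.
Result = 0.0093·50.99·(-0.67816) / (0.0349·(-0.91283)) = +10.094 rad/s; magnitude 10.094 rad/s.

10.1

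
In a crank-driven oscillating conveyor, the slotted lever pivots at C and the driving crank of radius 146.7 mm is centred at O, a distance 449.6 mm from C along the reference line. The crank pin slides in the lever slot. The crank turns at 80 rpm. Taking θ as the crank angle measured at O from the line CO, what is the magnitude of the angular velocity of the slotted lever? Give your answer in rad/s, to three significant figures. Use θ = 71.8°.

1.33

ω = 8.378 rad/s (from 80 rpm).
Crank pin A relative to C: A = (d + r cosθ, r sinθ); lever angle φ = atan2(r sinθ, d + r cosθ).
Differentiating tanφ: φ̇ = rω(d cosθ + r)/(d² + r² + 2dr cosθ).
d² + r² + 2dr cosθ = |CA|² = 0.264862 m²;  d cosθ + r = +0.28713 m.
|ω_lever| = |0.1467·8.378·+0.28713| / 0.264862 = 1.3323 rad/s.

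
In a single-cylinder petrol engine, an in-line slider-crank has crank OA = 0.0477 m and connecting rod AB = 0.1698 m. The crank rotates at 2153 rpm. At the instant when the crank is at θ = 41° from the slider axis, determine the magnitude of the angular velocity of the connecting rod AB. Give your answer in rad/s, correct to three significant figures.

48.6

ω = 225.5 rad/s (converted from 2153 rpm).
The rod makes angle φ with the slider axis where L sinφ = r sinθ; differentiating, L cosφ·φ̇ = r ω cosθ.
L cosφ = √(L² − r² sin²θ) = 0.16689 m.
|ω_rod| = r ω |cosθ| / √(L² − r² sin²θ) = 0.0477·225.5·0.75471/0.16689 = 48.634 rad/s.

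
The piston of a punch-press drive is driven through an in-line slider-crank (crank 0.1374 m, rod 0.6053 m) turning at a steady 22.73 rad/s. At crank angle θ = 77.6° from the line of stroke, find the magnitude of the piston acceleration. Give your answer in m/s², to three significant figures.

ω = 22.73 rad/s
x(θ) = r cosθ + √(L² − r² sin²θ); with ω constant, a = ω²·d²x/dθ².
d²x/dθ² = −r cosθ − r²(cos2θ)/√u − r⁴ sin²2θ/(4u^{3/2}),  u = L² − r² sin²θ = 0.34838 m².
Substituting r = 0.1374 m, L = 0.6053 m, θ = 77.6°: d²x/dθ² = -0.00054557 m.
a = ω²·d²x/dθ² = (22.73)²·(-0.00054557) = -0.28187 m/s²;  |a| = 0.28187 m/s².

0.282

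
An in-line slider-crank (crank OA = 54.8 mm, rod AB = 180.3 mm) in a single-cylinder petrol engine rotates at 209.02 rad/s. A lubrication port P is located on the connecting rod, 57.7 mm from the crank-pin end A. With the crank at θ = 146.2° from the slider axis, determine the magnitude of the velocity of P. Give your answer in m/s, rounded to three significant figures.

8.72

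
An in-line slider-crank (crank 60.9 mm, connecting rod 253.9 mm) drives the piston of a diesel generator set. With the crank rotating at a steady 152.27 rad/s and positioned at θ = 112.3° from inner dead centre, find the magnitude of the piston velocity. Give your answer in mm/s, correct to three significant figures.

ω = 152.3 rad/s
For an in-line slider-crank, x = r cosθ + √(L² − r² sin²θ), so v = −rω sinθ·[1 + r cosθ/√(L² − r² sin²θ)].
With r = 0.0609 m, L = 0.2539 m, θ = 112.3°: √(L² − r² sin²θ) = 0.24757 m.
v = −0.0609·152.3·0.92521·[1 + 0.0609·-0.37946/0.24757] = -7.7788 m/s.
|v| = 7.7788 m/s = 7778.8 mm/s.

7780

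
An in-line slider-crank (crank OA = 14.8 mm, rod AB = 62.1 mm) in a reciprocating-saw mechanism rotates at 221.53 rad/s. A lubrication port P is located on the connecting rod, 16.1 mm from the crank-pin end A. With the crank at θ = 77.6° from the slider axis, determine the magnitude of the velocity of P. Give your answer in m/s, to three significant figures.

ω = 221.5 rad/s.  Crank-pin speed |V_A| = rω = 3.2786 m/s, perpendicular to OA.
Rod angle: sinφ = −(r/L) sinθ ⇒ φ = -13.460°; ω_rod = −rω cosθ/√(L²−r²sin²θ) = -11.657 rad/s.
V_P = V_A + ω_rod × AP, with AP = 0.0161 m along the rod.
Components: V_Px = −rω sinθ − a·ω_rod·sinφ = -3.2458 m/s;  V_Py = rω cosθ + a·ω_rod·cosφ = +0.52151 m/s.
|V_P| = √(V_Px² + V_Py²) = 3.2875 m/s.

3.29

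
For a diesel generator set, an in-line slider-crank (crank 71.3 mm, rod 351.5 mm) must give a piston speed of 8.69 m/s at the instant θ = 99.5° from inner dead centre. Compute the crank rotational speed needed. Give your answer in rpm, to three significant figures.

For an in-line slider-crank, |v_piston| = rω|sinθ|·[1 + r cosθ/√(L² − r² sin²θ)].
With r = 0.0713 m, L = 0.3515 m, θ = 99.5°: the bracketed kinematic factor |dx/dθ| = 0.067919 m.
ω = v/|dx/dθ| = 8.69/0.067919 = 127.95 rad/s.
N = 60ω/(2π) = 1221.8 rpm.

1220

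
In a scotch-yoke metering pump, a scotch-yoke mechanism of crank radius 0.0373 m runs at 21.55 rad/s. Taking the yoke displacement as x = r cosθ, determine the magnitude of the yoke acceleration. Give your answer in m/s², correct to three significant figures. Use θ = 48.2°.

ω = 21.55 rad/s
x = r cosθ ⇒ ẍ = −rω² cosθ (ω constant).
|a| = rω²|cosθ| = 0.0373·(21.55)²·|cos 48.2°| = 11.546 m/s².

11.5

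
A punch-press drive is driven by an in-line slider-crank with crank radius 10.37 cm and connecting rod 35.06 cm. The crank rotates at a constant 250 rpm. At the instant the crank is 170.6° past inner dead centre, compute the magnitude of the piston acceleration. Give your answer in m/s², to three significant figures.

50.1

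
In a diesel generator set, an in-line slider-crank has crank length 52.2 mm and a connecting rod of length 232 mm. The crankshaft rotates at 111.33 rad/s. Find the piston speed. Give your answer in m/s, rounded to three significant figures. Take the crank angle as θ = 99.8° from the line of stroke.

5.50

ω = 111.3 rad/s
For an in-line slider-crank, x = r cosθ + √(L² − r² sin²θ), so v = −rω sinθ·[1 + r cosθ/√(L² − r² sin²θ)].
With r = 0.0522 m, L = 0.232 m, θ = 99.8°: √(L² − r² sin²θ) = 0.22623 m.
v = −0.0522·111.3·0.98541·[1 + 0.0522·-0.17021/0.22623] = -5.5017 m/s.
|v| = 5.5017 m/s.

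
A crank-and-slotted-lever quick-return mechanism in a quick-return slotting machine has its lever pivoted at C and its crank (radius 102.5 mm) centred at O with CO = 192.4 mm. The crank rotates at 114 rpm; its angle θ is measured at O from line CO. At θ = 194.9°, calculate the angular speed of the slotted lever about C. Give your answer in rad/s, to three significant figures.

10.9

ω = 11.94 rad/s (from 114 rpm).
Crank pin A relative to C: A = (d + r cosθ, r sinθ); lever angle φ = atan2(r sinθ, d + r cosθ).
Differentiating tanφ: φ̇ = rω(d cosθ + r)/(d² + r² + 2dr cosθ).
d² + r² + 2dr cosθ = |CA|² = 0.0094082 m²;  d cosθ + r = -0.083431 m.
|ω_lever| = |0.1025·11.94·-0.083431| / 0.0094082 = 10.851 rad/s.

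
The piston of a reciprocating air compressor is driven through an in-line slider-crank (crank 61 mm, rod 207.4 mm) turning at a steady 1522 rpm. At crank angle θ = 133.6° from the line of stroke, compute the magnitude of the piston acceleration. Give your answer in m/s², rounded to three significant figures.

1080

ω = 2π·1522/60 = 159.4 rad/s
x(θ) = r cosθ + √(L² − r² sin²θ); with ω constant, a = ω²·d²x/dθ².
d²x/dθ² = −r cosθ − r²(cos2θ)/√u − r⁴ sin²2θ/(4u^{3/2}),  u = L² − r² sin²θ = 0.0410634 m².
Substituting r = 0.061 m, L = 0.2074 m, θ = 133.6°: d²x/dθ² = +0.042549 m.
a = ω²·d²x/dθ² = (159.4)²·(+0.042549) = +1080.9 m/s²;  |a| = 1080.9 m/s².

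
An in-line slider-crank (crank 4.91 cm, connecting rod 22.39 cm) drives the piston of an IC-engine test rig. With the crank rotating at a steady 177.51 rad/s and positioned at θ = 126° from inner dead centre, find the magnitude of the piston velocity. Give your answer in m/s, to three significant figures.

6.13

ω = 177.5 rad/s
For an in-line slider-crank, x = r cosθ + √(L² − r² sin²θ), so v = −rω sinθ·[1 + r cosθ/√(L² − r² sin²θ)].
With r = 0.0491 m, L = 0.2239 m, θ = 126°: √(L² − r² sin²θ) = 0.22035 m.
v = −0.0491·177.5·0.80902·[1 + 0.0491·-0.58779/0.22035] = -6.1276 m/s.
|v| = 6.1276 m/s.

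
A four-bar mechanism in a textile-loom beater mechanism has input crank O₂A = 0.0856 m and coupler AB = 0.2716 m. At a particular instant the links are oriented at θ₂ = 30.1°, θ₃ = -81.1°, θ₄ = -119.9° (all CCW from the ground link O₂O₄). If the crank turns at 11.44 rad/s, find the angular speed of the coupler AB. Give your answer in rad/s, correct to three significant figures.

ω₂ = 11.44 rad/s
Differentiating the loop-closure r₂e^{iθ₂}+r₃e^{iθ₃}=r₁+r₄e^{iθ₄} gives r₂ω₂e^{iθ₂}+r₃ω₃e^{iθ₃}=r₄ω₄e^{iθ₄}.
Eliminating the other unknown: ω₃ = r₂ω₂ sin(θ₄−θ₂) / [r₃ sin(θ₃−θ₄)].
Numerator sine = -0.50000; denominator sine = +0.62660.
Result = 0.0856·11.44·(-0.50000) / (0.2716·(+0.62660)) = -2.877 rad/s; magnitude 2.877 rad/s.

2.88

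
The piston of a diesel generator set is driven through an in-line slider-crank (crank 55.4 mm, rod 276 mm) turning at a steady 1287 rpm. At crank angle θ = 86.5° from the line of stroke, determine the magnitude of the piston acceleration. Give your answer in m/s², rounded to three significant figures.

ω = 2π·1287/60 = 134.8 rad/s
x(θ) = r cosθ + √(L² − r² sin²θ); with ω constant, a = ω²·d²x/dθ².
d²x/dθ² = −r cosθ − r²(cos2θ)/√u − r⁴ sin²2θ/(4u^{3/2}),  u = L² − r² sin²θ = 0.0731183 m².
Substituting r = 0.0554 m, L = 0.276 m, θ = 86.5°: d²x/dθ² = +0.0078818 m.
a = ω²·d²x/dθ² = (134.8)²·(+0.0078818) = +143.17 m/s²;  |a| = 143.17 m/s².

143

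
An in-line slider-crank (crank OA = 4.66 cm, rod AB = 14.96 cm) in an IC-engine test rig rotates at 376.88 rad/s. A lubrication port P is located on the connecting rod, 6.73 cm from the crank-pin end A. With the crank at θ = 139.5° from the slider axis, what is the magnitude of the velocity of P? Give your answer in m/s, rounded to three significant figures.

12.5

ω = 376.9 rad/s.  Crank-pin speed |V_A| = rω = 17.563 m/s, perpendicular to OA.
Rod angle: sinφ = −(r/L) sinθ ⇒ φ = -11.672°; ω_rod = −rω cosθ/√(L²−r²sin²θ) = +91.154 rad/s.
V_P = V_A + ω_rod × AP, with AP = 0.0673 m along the rod.
Components: V_Px = −rω sinθ − a·ω_rod·sinφ = -10.165 m/s;  V_Py = rω cosθ + a·ω_rod·cosφ = -7.3469 m/s.
|V_P| = √(V_Px² + V_Py²) = 12.542 m/s.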